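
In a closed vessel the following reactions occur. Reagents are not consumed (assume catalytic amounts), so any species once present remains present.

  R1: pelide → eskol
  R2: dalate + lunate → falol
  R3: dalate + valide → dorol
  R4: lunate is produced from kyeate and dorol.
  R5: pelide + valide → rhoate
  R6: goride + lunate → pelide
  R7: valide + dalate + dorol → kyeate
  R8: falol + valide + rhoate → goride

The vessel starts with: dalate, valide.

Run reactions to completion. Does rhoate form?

No

rhoate would need pelide and valide (R5), but pelide never forms.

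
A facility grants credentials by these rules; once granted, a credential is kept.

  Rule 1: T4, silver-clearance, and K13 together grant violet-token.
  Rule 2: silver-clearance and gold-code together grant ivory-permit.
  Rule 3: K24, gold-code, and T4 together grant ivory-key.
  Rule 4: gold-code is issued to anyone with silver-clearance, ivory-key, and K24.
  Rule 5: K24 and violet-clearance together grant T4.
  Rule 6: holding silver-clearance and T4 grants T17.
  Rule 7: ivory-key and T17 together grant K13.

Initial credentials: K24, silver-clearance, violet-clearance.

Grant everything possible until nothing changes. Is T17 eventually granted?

Holding K24 and violet-clearance grants T4 (Rule 5).
Holding silver-clearance and T4 grants T17 (Rule 6).

Yes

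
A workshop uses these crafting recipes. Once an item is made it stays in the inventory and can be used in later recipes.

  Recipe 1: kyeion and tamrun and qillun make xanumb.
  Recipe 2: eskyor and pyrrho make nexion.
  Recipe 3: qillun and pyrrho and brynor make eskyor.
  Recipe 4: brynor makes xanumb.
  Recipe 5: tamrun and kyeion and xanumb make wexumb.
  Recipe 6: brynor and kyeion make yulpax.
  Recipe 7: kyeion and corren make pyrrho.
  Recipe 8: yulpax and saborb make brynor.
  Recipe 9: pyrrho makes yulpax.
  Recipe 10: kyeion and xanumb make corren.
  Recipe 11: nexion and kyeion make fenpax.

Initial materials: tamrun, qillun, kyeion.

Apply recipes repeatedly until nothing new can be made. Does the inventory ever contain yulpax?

Yes

Using Recipe 1, kyeion, tamrun, and qillun make xanumb.
kyeion and xanumb → corren (Recipe 10).
Using Recipe 7, kyeion and corren make pyrrho.
pyrrho → yulpax (Recipe 9).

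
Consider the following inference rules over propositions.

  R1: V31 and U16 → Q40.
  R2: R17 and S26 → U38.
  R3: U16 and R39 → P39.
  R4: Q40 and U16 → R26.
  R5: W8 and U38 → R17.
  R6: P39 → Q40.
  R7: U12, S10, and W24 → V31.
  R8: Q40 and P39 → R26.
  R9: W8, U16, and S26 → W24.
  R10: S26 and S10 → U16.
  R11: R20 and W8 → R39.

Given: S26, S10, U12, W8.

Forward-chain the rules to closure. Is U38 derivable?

No

U38 would need R17 and S26 (R2), but R17 is never established.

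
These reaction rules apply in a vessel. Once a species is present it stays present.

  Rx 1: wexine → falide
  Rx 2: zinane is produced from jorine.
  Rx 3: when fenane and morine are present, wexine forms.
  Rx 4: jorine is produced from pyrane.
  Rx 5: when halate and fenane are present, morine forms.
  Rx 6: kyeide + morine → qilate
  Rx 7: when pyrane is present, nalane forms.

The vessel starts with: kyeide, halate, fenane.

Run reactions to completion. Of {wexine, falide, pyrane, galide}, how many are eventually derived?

halate and fenane present → morine forms (Rx 5).
fenane and morine present → wexine forms (Rx 3).
wexine present → falide forms (Rx 1).
wexine: reached.
falide: reached.
No rule produces pyrane, and it is not given.
No rule produces galide, and it is not given.
Reached: wexine and falide — 2 of the 4.

2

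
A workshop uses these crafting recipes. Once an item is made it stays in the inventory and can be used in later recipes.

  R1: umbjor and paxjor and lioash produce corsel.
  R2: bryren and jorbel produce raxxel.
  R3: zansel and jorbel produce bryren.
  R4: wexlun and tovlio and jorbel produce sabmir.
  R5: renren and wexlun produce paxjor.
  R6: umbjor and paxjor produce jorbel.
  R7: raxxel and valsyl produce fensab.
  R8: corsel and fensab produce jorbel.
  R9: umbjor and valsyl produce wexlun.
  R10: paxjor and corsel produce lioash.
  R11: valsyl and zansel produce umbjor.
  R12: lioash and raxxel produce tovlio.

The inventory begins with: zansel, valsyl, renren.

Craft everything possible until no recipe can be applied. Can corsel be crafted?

corsel would need umbjor, paxjor, and lioash (R1), but lioash is never obtained.

No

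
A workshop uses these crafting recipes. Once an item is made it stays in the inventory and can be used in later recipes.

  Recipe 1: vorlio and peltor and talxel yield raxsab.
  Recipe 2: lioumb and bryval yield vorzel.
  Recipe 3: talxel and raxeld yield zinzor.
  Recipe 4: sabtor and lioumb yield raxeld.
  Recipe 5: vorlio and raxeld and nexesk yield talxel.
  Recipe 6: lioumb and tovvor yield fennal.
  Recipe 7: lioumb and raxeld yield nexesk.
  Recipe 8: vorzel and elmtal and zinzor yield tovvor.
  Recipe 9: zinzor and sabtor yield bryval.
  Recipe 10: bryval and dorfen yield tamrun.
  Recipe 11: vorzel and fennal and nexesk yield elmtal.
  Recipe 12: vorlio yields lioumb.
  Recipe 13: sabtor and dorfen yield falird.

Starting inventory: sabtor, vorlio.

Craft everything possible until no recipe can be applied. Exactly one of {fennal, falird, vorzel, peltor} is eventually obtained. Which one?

vorzel

vorlio → lioumb (Recipe 12).
sabtor and lioumb → raxeld (Recipe 4).
lioumb and raxeld → nexesk (Recipe 7).
Using Recipe 5, vorlio, raxeld, and nexesk make talxel.
talxel and raxeld → zinzor (Recipe 3).
Using Recipe 9, zinzor and sabtor make bryval.
Using Recipe 2, lioumb and bryval make vorzel.
falird would need sabtor and dorfen (Recipe 13), but dorfen is never obtained. fennal would need lioumb and tovvor (Recipe 6), but tovvor is never obtained. No rule produces peltor, and it is not given.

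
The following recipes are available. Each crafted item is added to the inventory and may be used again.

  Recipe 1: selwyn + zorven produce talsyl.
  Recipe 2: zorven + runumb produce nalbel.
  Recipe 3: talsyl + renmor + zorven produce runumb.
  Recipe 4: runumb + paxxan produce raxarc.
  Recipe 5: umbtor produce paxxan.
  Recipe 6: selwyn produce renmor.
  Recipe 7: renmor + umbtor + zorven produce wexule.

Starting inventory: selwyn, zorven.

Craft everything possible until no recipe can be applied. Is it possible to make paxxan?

No

paxxan would need umbtor (Recipe 5), but umbtor is never obtained.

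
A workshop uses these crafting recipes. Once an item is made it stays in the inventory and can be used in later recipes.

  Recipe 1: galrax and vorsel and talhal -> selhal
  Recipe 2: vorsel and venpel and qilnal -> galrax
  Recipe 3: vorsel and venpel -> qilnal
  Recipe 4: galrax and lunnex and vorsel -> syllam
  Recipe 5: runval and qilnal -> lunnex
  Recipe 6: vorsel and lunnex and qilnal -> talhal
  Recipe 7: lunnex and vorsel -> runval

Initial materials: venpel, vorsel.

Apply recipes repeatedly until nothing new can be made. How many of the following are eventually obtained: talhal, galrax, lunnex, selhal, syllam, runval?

vorsel and venpel -> qilnal (Recipe 3).
vorsel and venpel and qilnal -> galrax (Recipe 2).
talhal would need vorsel, lunnex, and qilnal (Recipe 6), but lunnex is never obtained.
galrax: reached.
lunnex would need runval and qilnal (Recipe 5), but runval is never obtained.
selhal would need galrax, vorsel, and talhal (Recipe 1), but talhal is never obtained.
syllam would need galrax, lunnex, and vorsel (Recipe 4), but lunnex is never obtained.
runval would need lunnex and vorsel (Recipe 7), but lunnex is never obtained.
Reached: galrax — 1 of the 6.

1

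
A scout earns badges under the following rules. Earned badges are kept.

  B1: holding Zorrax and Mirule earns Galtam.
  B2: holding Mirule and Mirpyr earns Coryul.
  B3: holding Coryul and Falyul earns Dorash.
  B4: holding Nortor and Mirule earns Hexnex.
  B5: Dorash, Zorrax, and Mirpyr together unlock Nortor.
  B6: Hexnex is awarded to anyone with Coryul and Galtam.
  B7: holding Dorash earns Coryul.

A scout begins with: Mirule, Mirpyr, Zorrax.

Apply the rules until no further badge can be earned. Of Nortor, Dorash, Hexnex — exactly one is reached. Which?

With Zorrax and Mirule, Galtam is earned (B1).
With Mirule and Mirpyr, Coryul is earned (B2).
With Coryul and Galtam, Hexnex is earned (B6).
Nortor would need Dorash, Zorrax, and Mirpyr (B5), but Dorash is never earned. Dorash would need Coryul and Falyul (B3), but Falyul is never earned.

Hexnex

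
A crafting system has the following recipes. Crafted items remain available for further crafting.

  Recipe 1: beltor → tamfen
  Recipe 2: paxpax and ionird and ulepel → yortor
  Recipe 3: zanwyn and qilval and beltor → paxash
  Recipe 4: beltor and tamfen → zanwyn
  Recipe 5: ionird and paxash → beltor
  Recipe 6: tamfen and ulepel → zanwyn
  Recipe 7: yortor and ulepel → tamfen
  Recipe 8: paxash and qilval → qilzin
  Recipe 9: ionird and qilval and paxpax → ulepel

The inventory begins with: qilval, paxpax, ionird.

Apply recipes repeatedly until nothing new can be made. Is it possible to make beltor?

beltor would need ionird and paxash (Recipe 5), but paxash is never obtained.

No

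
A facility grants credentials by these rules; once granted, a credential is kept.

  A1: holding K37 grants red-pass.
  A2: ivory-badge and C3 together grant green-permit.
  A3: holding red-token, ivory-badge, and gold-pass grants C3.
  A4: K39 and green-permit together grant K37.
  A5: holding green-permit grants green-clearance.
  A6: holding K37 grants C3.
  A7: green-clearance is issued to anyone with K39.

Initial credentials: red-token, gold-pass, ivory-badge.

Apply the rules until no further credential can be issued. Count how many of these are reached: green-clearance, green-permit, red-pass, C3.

Holding red-token, ivory-badge, and gold-pass grants C3 (A3).
Holding ivory-badge and C3 grants green-permit (A2).
Holding green-permit grants green-clearance (A5).
green-clearance: reached.
green-permit: reached.
red-pass would need K37 (A1), but K37 is never granted.
C3: reached.
Reached: green-clearance, green-permit, and C3 — 3 of the 4.

3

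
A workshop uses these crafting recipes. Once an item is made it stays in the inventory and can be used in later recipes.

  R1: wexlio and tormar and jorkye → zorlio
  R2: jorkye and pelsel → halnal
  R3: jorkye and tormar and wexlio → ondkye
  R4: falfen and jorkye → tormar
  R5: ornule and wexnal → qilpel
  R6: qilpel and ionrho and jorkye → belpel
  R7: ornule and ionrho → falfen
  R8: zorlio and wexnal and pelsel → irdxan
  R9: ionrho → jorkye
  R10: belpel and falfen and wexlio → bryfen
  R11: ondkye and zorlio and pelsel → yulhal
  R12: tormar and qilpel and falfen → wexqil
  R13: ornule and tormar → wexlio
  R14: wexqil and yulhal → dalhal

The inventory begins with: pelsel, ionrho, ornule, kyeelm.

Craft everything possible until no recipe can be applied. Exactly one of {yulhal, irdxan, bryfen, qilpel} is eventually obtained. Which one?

yulhal

Using R9, ionrho makes jorkye.
ornule and ionrho → falfen (R7).
Using R4, falfen and jorkye make tormar.
ornule and tormar → wexlio (R13).
wexlio and tormar and jorkye → zorlio (R1).
jorkye and tormar and wexlio → ondkye (R3).
ondkye and zorlio and pelsel → yulhal (R11).
irdxan would need zorlio, wexnal, and pelsel (R8), but wexnal is never obtained. bryfen would need belpel, falfen, and wexlio (R10), but belpel is never obtained. qilpel would need ornule and wexnal (R5), but wexnal is never obtained.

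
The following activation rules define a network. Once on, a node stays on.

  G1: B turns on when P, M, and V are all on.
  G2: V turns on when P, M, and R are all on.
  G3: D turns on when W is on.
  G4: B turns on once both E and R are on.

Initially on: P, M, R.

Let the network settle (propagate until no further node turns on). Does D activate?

No

D would need W (G3), but W never turns on.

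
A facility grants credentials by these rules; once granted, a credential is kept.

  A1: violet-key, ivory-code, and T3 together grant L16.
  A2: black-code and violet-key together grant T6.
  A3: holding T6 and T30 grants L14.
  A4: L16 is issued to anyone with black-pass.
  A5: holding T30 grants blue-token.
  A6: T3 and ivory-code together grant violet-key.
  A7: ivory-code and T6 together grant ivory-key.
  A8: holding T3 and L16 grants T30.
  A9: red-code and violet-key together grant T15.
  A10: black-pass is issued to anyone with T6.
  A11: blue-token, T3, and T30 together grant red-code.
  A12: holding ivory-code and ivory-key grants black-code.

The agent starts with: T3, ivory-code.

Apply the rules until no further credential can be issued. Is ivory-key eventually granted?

No

ivory-key would need ivory-code and T6 (A7), but T6 is never granted.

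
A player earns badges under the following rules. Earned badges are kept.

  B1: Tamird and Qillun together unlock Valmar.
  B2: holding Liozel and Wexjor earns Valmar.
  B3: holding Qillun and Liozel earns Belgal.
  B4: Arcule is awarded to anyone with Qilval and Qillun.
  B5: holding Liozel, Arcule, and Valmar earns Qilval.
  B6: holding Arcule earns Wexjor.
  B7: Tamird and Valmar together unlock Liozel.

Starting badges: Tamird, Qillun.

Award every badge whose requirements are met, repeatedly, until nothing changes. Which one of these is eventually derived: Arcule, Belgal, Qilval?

Belgal

With Tamird and Qillun, Valmar is earned (B1).
With Tamird and Valmar, Liozel is earned (B7).
With Qillun and Liozel, Belgal is earned (B3).
Qilval would need Liozel, Arcule, and Valmar (B5), but Arcule is never earned. Arcule would need Qilval and Qillun (B4), but Qilval is never earned.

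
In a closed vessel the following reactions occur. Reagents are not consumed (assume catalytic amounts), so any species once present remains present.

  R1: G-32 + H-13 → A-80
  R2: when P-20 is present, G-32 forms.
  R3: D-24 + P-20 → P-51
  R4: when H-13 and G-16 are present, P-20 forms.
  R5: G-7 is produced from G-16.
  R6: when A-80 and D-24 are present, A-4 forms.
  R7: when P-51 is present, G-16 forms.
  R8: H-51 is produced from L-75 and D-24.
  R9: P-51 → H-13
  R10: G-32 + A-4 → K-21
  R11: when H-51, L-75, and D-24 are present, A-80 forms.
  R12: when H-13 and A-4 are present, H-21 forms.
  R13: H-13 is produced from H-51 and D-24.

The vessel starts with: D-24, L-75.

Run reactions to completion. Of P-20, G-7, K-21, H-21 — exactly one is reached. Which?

H-21

L-75 and D-24 present → H-51 forms (R8).
H-51 and D-24 present → H-13 forms (R13).
H-51, L-75, and D-24 present → A-80 forms (R11).
A-80 and D-24 present → A-4 forms (R6).
H-13 and A-4 present → H-21 forms (R12).
K-21 would need G-32 and A-4 (R10), but G-32 never forms. G-7 would need G-16 (R5), but G-16 never forms. P-20 would need H-13 and G-16 (R4), but G-16 never forms.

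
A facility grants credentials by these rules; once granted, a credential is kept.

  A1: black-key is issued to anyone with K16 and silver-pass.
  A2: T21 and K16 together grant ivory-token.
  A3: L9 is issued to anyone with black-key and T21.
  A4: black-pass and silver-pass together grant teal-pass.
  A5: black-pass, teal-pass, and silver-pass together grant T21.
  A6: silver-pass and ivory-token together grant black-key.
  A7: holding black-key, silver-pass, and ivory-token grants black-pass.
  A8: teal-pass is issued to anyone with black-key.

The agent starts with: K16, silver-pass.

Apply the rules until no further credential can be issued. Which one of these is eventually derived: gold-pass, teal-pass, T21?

Holding K16 and silver-pass grants black-key (A1).
Holding black-key grants teal-pass (A8).
T21 would need black-pass, teal-pass, and silver-pass (A5), but black-pass is never granted. No rule produces gold-pass, and it is not given.

teal-pass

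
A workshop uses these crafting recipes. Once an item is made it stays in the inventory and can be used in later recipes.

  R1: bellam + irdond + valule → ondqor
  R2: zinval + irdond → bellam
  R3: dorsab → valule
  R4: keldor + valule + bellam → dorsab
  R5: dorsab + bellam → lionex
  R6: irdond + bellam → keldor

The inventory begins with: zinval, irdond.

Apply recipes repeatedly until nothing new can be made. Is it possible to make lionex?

No

lionex would need dorsab and bellam (R5), but dorsab is never obtained.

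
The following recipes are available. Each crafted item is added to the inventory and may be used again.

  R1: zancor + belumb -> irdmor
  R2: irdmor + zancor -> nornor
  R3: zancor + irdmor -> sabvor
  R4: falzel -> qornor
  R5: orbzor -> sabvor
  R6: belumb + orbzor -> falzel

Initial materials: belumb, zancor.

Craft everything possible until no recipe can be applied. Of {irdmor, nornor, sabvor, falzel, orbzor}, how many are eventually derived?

zancor + belumb -> irdmor (R1).
Using R3, zancor and irdmor make sabvor.
Using R2, irdmor and zancor make nornor.
irdmor: reached.
nornor: reached.
sabvor: reached.
falzel would need belumb and orbzor (R6), but orbzor is never obtained.
No rule produces orbzor, and it is not given.
Reached: irdmor, nornor, and sabvor — 3 of the 5.

3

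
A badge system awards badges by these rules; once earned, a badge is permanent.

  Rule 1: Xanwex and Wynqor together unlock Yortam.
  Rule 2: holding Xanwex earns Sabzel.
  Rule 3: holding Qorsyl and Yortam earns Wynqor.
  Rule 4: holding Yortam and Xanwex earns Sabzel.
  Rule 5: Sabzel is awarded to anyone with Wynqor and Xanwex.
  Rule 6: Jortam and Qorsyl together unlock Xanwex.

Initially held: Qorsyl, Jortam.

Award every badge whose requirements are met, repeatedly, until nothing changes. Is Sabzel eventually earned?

With Jortam and Qorsyl, Xanwex is earned (Rule 6).
With Xanwex, Sabzel is earned (Rule 2).

Yes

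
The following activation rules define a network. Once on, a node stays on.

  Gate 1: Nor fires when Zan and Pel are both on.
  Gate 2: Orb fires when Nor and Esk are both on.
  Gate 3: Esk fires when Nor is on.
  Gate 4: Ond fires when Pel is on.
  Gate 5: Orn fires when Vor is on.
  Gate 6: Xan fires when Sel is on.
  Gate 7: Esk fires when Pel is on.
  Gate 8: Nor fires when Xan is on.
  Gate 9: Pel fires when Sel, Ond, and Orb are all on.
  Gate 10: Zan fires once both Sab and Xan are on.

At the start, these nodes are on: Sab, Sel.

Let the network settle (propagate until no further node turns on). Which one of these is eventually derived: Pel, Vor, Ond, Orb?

Orb

Sel is on, so Xan fires (Gate 6).
Xan is on, so Nor fires (Gate 8).
Nor is on, so Esk fires (Gate 3).
Gate 2: Nor and Esk on → Orb on.
No rule produces Vor, and it is not given. Pel would need Sel, Ond, and Orb (Gate 9), but Ond never turns on. Ond would need Pel (Gate 4), but Pel never turns on.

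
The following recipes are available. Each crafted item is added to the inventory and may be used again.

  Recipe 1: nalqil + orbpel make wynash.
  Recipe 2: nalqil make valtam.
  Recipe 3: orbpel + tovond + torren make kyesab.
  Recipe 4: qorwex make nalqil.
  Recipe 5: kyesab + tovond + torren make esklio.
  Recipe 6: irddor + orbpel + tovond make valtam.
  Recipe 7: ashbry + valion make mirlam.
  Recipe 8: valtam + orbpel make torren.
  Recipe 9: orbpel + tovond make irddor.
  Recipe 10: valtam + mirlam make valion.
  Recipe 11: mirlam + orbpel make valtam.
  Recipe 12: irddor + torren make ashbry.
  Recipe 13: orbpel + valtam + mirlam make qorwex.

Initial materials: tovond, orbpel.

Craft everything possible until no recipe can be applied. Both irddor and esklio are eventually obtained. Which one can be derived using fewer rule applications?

irddor

irddor: Using Recipe 9, orbpel and tovond make irddor. [1 rule application]
esklio: orbpel + tovond → irddor (Recipe 9). Using Recipe 6, irddor, orbpel, and tovond make valtam. valtam + orbpel → torren (Recipe 8). orbpel + tovond + torren → kyesab (Recipe 3). kyesab + tovond + torren → esklio (Recipe 5). [5 rule applications]
irddor needs fewer.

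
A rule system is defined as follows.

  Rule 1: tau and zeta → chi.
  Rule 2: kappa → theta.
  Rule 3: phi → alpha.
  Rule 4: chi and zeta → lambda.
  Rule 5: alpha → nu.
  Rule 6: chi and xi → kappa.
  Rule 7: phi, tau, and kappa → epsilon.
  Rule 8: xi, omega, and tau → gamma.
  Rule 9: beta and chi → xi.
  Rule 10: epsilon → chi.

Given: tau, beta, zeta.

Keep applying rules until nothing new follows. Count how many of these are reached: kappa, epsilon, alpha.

tau and zeta hold, so chi follows (Rule 1).
beta and chi hold, so xi follows (Rule 9).
From chi and xi, Rule 6 gives kappa.
kappa: reached.
epsilon would need phi, tau, and kappa (Rule 7), but phi is never established.
alpha would need phi (Rule 3), but phi is never established.
Reached: kappa — 1 of the 3.

1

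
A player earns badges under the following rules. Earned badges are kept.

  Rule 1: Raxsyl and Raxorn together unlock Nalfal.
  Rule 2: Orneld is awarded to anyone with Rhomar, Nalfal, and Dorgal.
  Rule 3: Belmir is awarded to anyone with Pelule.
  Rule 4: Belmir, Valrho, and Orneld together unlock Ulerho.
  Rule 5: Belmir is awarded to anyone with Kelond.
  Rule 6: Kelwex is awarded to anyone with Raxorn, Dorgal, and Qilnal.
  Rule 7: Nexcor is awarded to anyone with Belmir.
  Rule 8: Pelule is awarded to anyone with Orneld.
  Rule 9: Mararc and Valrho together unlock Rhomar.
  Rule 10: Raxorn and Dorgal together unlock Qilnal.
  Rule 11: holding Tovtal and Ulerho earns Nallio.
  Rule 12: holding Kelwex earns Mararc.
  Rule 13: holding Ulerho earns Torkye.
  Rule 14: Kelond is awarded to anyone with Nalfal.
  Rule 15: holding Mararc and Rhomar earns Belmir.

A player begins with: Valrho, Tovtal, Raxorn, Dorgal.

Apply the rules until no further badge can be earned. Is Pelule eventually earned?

No

Pelule would need Orneld (Rule 8), but Orneld is never earned.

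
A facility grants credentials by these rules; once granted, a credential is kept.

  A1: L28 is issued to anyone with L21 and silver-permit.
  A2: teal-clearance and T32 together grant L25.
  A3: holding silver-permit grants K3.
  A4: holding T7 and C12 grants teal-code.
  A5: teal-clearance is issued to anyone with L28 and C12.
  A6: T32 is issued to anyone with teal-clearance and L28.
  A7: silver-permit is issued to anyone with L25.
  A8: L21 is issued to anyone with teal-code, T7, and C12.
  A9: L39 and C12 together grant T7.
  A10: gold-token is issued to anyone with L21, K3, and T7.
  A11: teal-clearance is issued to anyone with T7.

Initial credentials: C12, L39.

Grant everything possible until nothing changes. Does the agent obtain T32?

T32 would need teal-clearance and L28 (A6), but L28 is never granted.

No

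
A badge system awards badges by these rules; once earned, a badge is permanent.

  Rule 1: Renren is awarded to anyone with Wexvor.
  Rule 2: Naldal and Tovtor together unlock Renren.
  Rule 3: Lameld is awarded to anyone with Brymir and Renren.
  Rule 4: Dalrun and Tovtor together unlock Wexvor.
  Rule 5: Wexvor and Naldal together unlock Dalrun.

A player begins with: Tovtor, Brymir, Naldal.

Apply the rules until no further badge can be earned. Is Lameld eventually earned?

Yes

With Naldal and Tovtor, Renren is earned (Rule 2).
With Brymir and Renren, Lameld is earned (Rule 3).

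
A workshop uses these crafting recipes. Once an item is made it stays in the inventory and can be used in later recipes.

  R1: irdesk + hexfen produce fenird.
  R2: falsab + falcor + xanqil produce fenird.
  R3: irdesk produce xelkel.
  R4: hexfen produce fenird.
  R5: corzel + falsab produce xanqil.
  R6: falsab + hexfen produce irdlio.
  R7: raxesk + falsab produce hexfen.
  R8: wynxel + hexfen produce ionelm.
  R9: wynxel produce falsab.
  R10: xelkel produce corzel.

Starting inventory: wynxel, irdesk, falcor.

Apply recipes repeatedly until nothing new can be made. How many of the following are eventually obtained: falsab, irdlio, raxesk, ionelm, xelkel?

Using R9, wynxel makes falsab.
irdesk → xelkel (R3).
falsab: reached.
irdlio would need falsab and hexfen (R6), but hexfen is never obtained.
No rule produces raxesk, and it is not given.
ionelm would need wynxel and hexfen (R8), but hexfen is never obtained.
xelkel: reached.
Reached: falsab and xelkel — 2 of the 5.

2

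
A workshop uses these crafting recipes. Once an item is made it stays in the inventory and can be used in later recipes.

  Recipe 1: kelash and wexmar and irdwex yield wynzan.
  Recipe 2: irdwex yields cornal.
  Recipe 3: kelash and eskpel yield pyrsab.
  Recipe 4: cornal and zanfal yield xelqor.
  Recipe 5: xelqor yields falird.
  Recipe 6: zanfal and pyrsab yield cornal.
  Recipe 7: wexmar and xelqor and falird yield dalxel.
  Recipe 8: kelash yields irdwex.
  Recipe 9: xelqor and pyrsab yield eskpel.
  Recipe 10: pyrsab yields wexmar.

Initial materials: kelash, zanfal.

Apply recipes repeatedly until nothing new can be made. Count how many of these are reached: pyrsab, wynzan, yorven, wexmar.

pyrsab would need kelash and eskpel (Recipe 3), but eskpel is never obtained.
wynzan would need kelash, wexmar, and irdwex (Recipe 1), but wexmar is never obtained.
No rule produces yorven, and it is not given.
wexmar would need pyrsab (Recipe 10), but pyrsab is never obtained.
None of the 4 are reached.

0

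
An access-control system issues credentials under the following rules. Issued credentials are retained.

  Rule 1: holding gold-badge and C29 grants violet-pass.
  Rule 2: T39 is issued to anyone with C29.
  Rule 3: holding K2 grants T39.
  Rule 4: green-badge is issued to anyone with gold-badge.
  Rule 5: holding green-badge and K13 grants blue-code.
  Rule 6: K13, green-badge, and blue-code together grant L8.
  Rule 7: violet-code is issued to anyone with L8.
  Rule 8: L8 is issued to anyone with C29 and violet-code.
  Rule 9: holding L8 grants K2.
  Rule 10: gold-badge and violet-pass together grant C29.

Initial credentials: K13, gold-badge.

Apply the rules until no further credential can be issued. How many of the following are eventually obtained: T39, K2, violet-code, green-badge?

Holding gold-badge grants green-badge (Rule 4).
Holding green-badge and K13 grants blue-code (Rule 5).
Holding K13, green-badge, and blue-code grants L8 (Rule 6).
Holding L8 grants K2 (Rule 9).
Holding L8 grants violet-code (Rule 7).
Holding K2 grants T39 (Rule 3).
T39: reached.
K2: reached.
violet-code: reached.
green-badge: reached.
All 4 are reached.

4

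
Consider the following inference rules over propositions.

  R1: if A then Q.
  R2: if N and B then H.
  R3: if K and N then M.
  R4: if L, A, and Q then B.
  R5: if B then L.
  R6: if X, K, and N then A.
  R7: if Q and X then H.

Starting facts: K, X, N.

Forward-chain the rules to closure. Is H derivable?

Yes

X, K, and N hold, so A follows (R6).
From A, R1 gives Q.
From Q and X, R7 gives H.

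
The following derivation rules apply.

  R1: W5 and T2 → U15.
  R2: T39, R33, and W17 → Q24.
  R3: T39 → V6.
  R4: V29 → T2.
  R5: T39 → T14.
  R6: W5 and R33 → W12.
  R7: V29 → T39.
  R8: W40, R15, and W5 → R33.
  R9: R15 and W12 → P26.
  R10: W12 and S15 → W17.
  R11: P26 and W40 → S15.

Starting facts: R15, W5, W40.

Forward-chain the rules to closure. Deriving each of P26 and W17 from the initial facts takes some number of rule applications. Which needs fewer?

P26: From W40, R15, and W5, R8 gives R33. W5 and R33 hold, so W12 follows (R6). R15 and W12 hold, so P26 follows (R9). [3 rule applications]
W17: From W40, R15, and W5, R8 gives R33. W5 and R33 hold, so W12 follows (R6). R15 and W12 hold, so P26 follows (R9). P26 and W40 hold, so S15 follows (R11). W12 and S15 hold, so W17 follows (R10). [5 rule applications]
P26 needs fewer.

P26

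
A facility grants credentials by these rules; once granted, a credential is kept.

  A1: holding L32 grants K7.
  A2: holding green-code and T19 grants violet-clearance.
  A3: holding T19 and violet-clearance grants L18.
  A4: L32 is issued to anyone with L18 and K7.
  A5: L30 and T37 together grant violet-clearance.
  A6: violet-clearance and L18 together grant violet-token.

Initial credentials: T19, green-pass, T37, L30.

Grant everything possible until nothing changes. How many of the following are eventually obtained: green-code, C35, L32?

No rule produces green-code, and it is not given.
No rule produces C35, and it is not given.
L32 would need L18 and K7 (A4), but K7 is never granted.
None of the 3 are reached.

0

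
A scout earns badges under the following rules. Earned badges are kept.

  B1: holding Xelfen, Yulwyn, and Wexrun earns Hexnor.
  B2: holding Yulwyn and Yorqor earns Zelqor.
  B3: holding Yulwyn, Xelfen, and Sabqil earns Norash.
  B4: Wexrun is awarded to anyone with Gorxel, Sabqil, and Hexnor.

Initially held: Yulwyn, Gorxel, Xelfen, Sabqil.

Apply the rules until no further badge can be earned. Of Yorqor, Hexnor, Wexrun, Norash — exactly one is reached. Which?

Norash

With Yulwyn, Xelfen, and Sabqil, Norash is earned (B3).
Hexnor would need Xelfen, Yulwyn, and Wexrun (B1), but Wexrun is never earned. No rule produces Yorqor, and it is not given. Wexrun would need Gorxel, Sabqil, and Hexnor (B4), but Hexnor is never earned.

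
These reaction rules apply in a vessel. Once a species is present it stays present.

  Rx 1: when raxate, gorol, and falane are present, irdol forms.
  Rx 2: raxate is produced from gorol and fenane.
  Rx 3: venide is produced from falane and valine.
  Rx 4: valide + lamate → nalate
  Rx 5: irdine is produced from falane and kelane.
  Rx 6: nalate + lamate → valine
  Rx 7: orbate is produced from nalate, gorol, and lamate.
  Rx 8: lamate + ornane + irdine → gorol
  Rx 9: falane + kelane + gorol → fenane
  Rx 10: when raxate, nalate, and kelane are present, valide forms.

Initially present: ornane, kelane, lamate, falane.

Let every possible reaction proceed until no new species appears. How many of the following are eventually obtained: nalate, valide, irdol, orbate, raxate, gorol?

falane and kelane present → irdine forms (Rx 5).
lamate, ornane, and irdine present → gorol forms (Rx 8).
falane, kelane, and gorol present → fenane forms (Rx 9).
gorol and fenane present → raxate forms (Rx 2).
raxate, gorol, and falane present → irdol forms (Rx 1).
nalate would need valide and lamate (Rx 4), but valide never forms.
valide would need raxate, nalate, and kelane (Rx 10), but nalate never forms.
irdol: reached.
orbate would need nalate, gorol, and lamate (Rx 7), but nalate never forms.
raxate: reached.
gorol: reached.
Reached: irdol, raxate, and gorol — 3 of the 6.

3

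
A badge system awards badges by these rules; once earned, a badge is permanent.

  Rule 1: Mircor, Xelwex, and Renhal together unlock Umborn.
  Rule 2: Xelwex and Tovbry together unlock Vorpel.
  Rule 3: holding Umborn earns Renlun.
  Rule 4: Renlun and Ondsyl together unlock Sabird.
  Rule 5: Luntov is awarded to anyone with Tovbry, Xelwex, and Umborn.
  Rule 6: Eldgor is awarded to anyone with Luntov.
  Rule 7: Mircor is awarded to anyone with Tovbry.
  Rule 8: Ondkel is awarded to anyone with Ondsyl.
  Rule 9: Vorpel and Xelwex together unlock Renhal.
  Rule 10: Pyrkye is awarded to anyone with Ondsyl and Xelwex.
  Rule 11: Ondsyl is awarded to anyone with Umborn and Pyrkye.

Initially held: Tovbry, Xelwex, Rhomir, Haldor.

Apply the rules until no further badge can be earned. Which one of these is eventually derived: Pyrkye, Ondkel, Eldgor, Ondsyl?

With Tovbry, Mircor is earned (Rule 7).
With Xelwex and Tovbry, Vorpel is earned (Rule 2).
With Vorpel and Xelwex, Renhal is earned (Rule 9).
With Mircor, Xelwex, and Renhal, Umborn is earned (Rule 1).
With Tovbry, Xelwex, and Umborn, Luntov is earned (Rule 5).
With Luntov, Eldgor is earned (Rule 6).
Ondsyl would need Umborn and Pyrkye (Rule 11), but Pyrkye is never earned. Pyrkye would need Ondsyl and Xelwex (Rule 10), but Ondsyl is never earned. Ondkel would need Ondsyl (Rule 8), but Ondsyl is never earned.

Eldgor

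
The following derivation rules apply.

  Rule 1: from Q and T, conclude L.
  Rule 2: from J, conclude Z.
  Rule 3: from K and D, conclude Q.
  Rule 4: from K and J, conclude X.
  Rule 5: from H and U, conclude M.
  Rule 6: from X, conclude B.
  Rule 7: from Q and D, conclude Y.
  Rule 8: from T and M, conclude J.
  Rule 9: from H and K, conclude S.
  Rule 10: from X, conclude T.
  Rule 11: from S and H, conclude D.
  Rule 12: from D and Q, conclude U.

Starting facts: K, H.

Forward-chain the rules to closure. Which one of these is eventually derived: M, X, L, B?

M

H and K hold, so S follows (Rule 9).
From S and H, Rule 11 gives D.
K and D hold, so Q follows (Rule 3).
From D and Q, Rule 12 gives U.
From H and U, Rule 5 gives M.
X would need K and J (Rule 4), but J is never established. L would need Q and T (Rule 1), but T is never established. B would need X (Rule 6), but X is never established.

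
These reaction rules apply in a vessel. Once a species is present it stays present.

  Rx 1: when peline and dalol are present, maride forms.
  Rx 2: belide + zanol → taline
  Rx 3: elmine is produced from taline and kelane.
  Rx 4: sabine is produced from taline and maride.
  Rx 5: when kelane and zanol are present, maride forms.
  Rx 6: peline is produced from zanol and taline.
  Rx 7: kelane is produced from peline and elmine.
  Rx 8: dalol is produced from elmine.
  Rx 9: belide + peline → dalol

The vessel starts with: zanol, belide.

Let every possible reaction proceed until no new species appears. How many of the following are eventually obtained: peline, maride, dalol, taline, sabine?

5

belide and zanol present → taline forms (Rx 2).
zanol and taline present → peline forms (Rx 6).
belide and peline present → dalol forms (Rx 9).
peline and dalol present → maride forms (Rx 1).
taline and maride present → sabine forms (Rx 4).
peline: reached.
maride: reached.
dalol: reached.
taline: reached.
sabine: reached.
All 5 are reached.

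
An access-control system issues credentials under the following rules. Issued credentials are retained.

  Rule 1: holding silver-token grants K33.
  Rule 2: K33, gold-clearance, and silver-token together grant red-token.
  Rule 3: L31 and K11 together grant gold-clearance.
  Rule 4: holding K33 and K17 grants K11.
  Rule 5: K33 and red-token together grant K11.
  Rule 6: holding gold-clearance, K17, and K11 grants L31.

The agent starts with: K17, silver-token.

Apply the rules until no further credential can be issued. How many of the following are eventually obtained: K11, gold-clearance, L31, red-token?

Holding silver-token grants K33 (Rule 1).
Holding K33 and K17 grants K11 (Rule 4).
K11: reached.
gold-clearance would need L31 and K11 (Rule 3), but L31 is never granted.
L31 would need gold-clearance, K17, and K11 (Rule 6), but gold-clearance is never granted.
red-token would need K33, gold-clearance, and silver-token (Rule 2), but gold-clearance is never granted.
Reached: K11 — 1 of the 4.

1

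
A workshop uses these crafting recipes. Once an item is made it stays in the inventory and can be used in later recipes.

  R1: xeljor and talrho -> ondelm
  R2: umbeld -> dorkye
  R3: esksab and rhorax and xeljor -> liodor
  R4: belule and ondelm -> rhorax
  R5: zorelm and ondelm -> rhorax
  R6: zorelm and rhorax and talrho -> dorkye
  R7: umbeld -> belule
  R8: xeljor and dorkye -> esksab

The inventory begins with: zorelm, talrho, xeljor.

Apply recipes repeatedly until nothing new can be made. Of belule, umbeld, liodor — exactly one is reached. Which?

xeljor and talrho -> ondelm (R1).
zorelm and ondelm -> rhorax (R5).
Using R6, zorelm, rhorax, and talrho make dorkye.
xeljor and dorkye -> esksab (R8).
esksab and rhorax and xeljor -> liodor (R3).
belule would need umbeld (R7), but umbeld is never obtained. No rule produces umbeld, and it is not given.

liodor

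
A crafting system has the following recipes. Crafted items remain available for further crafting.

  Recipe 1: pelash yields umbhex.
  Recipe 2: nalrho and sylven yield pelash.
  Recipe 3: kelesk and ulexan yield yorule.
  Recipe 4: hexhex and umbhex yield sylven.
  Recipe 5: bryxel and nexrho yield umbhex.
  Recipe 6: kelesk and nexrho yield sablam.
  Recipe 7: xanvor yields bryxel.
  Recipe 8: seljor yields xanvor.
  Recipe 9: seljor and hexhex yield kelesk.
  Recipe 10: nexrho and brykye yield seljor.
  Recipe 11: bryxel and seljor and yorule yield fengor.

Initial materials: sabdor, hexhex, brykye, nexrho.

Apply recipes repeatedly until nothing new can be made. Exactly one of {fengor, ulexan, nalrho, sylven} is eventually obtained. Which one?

sylven

Using Recipe 10, nexrho and brykye make seljor.
Using Recipe 8, seljor makes xanvor.
Using Recipe 7, xanvor makes bryxel.
bryxel and nexrho → umbhex (Recipe 5).
Using Recipe 4, hexhex and umbhex make sylven.
No rule produces ulexan, and it is not given. fengor would need bryxel, seljor, and yorule (Recipe 11), but yorule is never obtained. No rule produces nalrho, and it is not given.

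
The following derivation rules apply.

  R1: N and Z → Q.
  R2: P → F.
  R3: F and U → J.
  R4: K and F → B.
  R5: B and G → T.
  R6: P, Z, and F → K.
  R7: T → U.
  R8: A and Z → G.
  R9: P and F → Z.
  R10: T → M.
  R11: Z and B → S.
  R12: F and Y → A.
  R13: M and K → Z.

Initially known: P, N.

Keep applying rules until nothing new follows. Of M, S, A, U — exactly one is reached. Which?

S

From P, R2 gives F.
From P and F, R9 gives Z.
From P, Z, and F, R6 gives K.
K and F hold, so B follows (R4).
Z and B hold, so S follows (R11).
A would need F and Y (R12), but Y is never established. U would need T (R7), but T is never established. M would need T (R10), but T is never established.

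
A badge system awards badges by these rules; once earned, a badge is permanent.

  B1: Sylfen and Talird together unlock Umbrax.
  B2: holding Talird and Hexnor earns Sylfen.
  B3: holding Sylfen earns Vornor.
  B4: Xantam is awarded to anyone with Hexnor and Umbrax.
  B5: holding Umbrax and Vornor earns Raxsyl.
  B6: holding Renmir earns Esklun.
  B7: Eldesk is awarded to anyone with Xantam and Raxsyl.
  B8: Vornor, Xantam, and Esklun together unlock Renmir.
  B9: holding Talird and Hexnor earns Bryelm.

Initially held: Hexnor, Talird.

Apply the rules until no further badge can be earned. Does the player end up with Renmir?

Renmir would need Vornor, Xantam, and Esklun (B8), but Esklun is never earned.

No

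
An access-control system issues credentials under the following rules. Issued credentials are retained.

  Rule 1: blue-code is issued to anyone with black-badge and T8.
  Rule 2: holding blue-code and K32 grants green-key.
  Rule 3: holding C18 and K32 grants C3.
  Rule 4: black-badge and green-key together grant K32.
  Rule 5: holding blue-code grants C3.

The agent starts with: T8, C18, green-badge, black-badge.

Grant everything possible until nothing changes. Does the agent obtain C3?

Yes

Holding black-badge and T8 grants blue-code (Rule 1).
Holding blue-code grants C3 (Rule 5).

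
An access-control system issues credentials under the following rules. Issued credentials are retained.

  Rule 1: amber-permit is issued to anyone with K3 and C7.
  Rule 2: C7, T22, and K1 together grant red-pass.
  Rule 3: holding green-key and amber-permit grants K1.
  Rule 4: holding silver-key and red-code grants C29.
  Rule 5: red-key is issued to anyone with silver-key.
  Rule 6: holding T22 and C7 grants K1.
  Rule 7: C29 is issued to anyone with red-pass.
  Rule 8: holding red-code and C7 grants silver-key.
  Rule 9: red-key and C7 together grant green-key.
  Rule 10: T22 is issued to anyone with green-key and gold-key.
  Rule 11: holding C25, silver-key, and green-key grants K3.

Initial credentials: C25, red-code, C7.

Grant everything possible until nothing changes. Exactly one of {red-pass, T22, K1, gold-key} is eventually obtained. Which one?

Holding red-code and C7 grants silver-key (Rule 8).
Holding silver-key grants red-key (Rule 5).
Holding red-key and C7 grants green-key (Rule 9).
Holding C25, silver-key, and green-key grants K3 (Rule 11).
Holding K3 and C7 grants amber-permit (Rule 1).
Holding green-key and amber-permit grants K1 (Rule 3).
T22 would need green-key and gold-key (Rule 10), but gold-key is never granted. red-pass would need C7, T22, and K1 (Rule 2), but T22 is never granted. No rule produces gold-key, and it is not given.

K1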